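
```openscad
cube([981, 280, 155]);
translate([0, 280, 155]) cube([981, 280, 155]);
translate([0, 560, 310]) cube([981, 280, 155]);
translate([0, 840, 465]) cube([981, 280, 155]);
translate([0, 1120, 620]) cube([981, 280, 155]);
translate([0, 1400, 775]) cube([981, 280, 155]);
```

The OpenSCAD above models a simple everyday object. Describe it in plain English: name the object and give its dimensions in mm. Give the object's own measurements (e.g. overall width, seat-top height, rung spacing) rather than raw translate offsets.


A straight staircase of 6 solid steps. Each step is 981 mm wide (x), 280 mm deep (y, the going) and 155 mm tall (the rise). The first step rests on the floor; each subsequent step sits one going further in +y and one rise higher in +z, directly behind and above the previous step with no overlap.


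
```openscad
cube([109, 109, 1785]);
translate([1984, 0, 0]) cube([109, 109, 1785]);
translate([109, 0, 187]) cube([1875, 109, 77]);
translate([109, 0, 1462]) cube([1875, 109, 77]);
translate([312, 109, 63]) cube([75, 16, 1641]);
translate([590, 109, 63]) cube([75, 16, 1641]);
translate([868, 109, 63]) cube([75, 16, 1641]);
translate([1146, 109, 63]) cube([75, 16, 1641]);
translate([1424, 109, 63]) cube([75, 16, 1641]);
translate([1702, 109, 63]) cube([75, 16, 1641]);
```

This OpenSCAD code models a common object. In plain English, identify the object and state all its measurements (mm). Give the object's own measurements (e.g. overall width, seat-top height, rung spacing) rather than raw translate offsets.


A fence section. Two 109×109 mm posts, 1785 mm tall, stand on the floor with a clear span of 1875 mm between their inner faces. Two horizontal rails of 109×77 mm section span the gap between the posts with their undersides at z = 187 mm and z = 1462 mm, flush with the posts' −y face. 6 pickets, each 75 mm wide, 16 mm thick and 1641 mm tall, are fixed to the +y face of the rails with their bottoms at z = 63 mm, spaced across the span with a 203 mm gap after the −x post and between neighbouring pickets, with 207 mm left before the +x post.


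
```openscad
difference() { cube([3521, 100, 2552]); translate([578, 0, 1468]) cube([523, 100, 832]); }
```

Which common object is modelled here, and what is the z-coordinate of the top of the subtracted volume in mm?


A wall with a window opening. The window head height is 2300 mm.

A wall with a rectangular opening subtracted — a window. Sill at z = 1468, opening 832 mm tall, so the head is at 1468 + 832 = 2300 mm.


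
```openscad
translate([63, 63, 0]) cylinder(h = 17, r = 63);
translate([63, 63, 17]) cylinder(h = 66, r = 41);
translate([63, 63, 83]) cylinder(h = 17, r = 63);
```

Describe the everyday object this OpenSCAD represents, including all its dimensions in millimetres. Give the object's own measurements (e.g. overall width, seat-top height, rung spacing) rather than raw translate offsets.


A spool: two coaxial disc flanges of radius 63 mm and thickness 17 mm, joined by a core cylinder of radius 41 mm and height 66 mm. The lower flange rests on z = 0 and the three cylinders share a vertical axis.


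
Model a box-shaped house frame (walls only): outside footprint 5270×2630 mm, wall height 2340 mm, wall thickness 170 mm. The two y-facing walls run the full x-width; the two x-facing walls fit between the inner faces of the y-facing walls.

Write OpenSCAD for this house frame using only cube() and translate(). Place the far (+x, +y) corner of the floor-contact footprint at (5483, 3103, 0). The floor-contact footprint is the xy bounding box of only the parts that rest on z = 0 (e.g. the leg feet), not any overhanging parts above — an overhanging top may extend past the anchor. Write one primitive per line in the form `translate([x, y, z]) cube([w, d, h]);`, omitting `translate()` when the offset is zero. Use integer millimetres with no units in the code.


translate([213, 473, 0]) cube([5270, 170, 2340]);
translate([213, 2933, 0]) cube([5270, 170, 2340]);
translate([213, 643, 0]) cube([170, 2290, 2340]);
translate([5313, 643, 0]) cube([170, 2290, 2340]);


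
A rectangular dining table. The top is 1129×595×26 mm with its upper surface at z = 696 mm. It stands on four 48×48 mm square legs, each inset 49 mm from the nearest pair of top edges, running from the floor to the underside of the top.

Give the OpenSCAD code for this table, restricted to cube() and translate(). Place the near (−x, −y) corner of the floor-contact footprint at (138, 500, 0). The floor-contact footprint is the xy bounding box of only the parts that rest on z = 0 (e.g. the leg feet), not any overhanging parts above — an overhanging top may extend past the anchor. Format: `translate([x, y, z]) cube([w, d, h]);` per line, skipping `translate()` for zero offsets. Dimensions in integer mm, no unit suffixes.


// leg_h = 696 - 26 = 670
translate([89, 451, 670]) cube([1129, 595, 26]);
translate([138, 500, 0]) cube([48, 48, 670]);
translate([1121, 500, 0]) cube([48, 48, 670]);
translate([138, 949, 0]) cube([48, 48, 670]);
translate([1121, 949, 0]) cube([48, 48, 670]);


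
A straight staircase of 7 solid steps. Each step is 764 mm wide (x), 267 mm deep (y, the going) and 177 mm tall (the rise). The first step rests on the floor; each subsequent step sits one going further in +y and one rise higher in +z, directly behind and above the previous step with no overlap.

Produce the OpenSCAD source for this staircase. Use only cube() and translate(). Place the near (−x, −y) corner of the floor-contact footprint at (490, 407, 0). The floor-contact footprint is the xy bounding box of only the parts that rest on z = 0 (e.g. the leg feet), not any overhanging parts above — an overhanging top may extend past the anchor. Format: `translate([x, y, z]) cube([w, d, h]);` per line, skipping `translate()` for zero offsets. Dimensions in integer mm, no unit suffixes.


translate([490, 407, 0]) cube([764, 267, 177]);
translate([490, 674, 177]) cube([764, 267, 177]);
translate([490, 941, 354]) cube([764, 267, 177]);
translate([490, 1208, 531]) cube([764, 267, 177]);
translate([490, 1475, 708]) cube([764, 267, 177]);
translate([490, 1742, 885]) cube([764, 267, 177]);
translate([490, 2009, 1062]) cube([764, 267, 177]);


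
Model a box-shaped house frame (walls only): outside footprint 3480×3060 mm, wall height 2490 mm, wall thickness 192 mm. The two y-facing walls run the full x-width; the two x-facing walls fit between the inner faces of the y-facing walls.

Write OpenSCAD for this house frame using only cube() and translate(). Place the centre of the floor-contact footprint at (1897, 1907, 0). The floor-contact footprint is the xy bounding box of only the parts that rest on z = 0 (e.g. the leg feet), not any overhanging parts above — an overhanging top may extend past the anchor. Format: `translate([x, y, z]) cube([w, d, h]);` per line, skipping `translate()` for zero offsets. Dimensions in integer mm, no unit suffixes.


translate([157, 377, 0]) cube([3480, 192, 2490]);
translate([157, 3245, 0]) cube([3480, 192, 2490]);
translate([157, 569, 0]) cube([192, 2676, 2490]);
translate([3445, 569, 0]) cube([192, 2676, 2490]);


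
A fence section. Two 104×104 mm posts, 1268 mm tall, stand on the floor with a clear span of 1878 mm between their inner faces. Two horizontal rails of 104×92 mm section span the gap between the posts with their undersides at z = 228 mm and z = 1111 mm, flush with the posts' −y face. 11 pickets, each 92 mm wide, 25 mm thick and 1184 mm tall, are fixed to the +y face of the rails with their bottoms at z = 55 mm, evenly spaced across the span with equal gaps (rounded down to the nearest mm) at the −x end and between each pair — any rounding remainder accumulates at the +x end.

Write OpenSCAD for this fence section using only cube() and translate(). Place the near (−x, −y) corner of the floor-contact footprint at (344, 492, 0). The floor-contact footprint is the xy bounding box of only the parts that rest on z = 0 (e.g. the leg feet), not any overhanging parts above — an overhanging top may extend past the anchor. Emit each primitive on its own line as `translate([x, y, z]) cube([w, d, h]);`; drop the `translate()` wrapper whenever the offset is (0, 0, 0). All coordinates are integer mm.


translate([344, 492, 0]) cube([104, 104, 1268]);
translate([2326, 492, 0]) cube([104, 104, 1268]);
translate([448, 492, 228]) cube([1878, 104, 92]);
translate([448, 492, 1111]) cube([1878, 104, 92]);
translate([520, 596, 55]) cube([92, 25, 1184]);
translate([684, 596, 55]) cube([92, 25, 1184]);
translate([848, 596, 55]) cube([92, 25, 1184]);
translate([1012, 596, 55]) cube([92, 25, 1184]);
translate([1176, 596, 55]) cube([92, 25, 1184]);
translate([1340, 596, 55]) cube([92, 25, 1184]);
translate([1504, 596, 55]) cube([92, 25, 1184]);
translate([1668, 596, 55]) cube([92, 25, 1184]);
translate([1832, 596, 55]) cube([92, 25, 1184]);
translate([1996, 596, 55]) cube([92, 25, 1184]);
translate([2160, 596, 55]) cube([92, 25, 1184]);


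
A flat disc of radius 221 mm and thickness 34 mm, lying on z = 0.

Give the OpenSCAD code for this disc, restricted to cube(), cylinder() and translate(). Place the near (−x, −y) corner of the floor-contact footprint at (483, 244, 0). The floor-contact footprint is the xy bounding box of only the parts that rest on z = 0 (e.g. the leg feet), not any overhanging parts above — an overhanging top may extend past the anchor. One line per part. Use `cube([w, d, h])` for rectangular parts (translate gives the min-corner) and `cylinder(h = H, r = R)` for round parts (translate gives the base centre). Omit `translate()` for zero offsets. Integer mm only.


translate([704, 465, 0]) cylinder(h = 34, r = 221);


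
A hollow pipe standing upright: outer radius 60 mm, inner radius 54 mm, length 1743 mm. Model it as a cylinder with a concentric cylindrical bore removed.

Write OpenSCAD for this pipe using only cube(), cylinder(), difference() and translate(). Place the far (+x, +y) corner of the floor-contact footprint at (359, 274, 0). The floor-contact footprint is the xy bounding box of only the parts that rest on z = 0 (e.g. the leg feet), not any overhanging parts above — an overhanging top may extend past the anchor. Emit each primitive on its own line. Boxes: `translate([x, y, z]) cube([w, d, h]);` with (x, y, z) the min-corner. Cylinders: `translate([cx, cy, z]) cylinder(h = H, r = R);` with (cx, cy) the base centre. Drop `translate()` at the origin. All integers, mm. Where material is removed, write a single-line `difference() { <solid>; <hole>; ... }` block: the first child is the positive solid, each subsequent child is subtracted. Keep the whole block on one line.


difference() { translate([299, 214, 0]) cylinder(h = 1743, r = 60); translate([299, 214, 0]) cylinder(h = 1743, r = 54); }


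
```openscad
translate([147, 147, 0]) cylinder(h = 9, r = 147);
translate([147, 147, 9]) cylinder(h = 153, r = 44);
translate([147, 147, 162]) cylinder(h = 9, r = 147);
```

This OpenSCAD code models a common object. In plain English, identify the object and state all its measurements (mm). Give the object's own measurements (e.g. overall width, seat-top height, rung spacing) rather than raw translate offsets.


A spool: two coaxial disc flanges of radius 147 mm and thickness 9 mm, joined by a core cylinder of radius 44 mm and height 153 mm. The lower flange rests on z = 0 and the three cylinders share a vertical axis.


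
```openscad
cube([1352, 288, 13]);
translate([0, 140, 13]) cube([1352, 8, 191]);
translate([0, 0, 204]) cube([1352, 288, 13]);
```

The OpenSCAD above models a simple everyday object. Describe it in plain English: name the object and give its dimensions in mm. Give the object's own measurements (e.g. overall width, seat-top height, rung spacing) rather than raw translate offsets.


An I-beam lying along x, 1352 mm long. Overall section height 217 mm. Two flanges 288 mm wide (y) and 13 mm thick, one on the floor and one at the top; a web 8 mm thick runs between them, centred on the flange width.


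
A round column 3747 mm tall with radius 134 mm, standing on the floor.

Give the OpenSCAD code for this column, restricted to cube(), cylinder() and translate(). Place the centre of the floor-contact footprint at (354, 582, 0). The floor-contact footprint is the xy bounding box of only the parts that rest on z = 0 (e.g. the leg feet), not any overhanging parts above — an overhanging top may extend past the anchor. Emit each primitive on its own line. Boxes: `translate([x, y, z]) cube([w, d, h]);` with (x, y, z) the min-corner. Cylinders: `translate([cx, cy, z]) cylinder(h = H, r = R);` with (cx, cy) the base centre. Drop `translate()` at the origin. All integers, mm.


translate([354, 582, 0]) cylinder(h = 3747, r = 134);


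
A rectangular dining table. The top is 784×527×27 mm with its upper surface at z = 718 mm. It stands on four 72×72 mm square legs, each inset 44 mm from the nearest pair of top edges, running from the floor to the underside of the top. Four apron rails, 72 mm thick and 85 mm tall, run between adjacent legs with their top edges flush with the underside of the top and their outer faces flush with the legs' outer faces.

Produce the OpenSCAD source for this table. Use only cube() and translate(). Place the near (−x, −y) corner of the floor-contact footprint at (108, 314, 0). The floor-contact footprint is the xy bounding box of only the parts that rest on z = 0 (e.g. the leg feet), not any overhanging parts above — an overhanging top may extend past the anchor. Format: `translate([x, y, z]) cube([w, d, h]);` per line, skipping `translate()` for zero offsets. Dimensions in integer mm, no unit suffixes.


translate([64, 270, 691]) cube([784, 527, 27]);
translate([108, 314, 0]) cube([72, 72, 691]);
translate([732, 314, 0]) cube([72, 72, 691]);
translate([108, 681, 0]) cube([72, 72, 691]);
translate([732, 681, 0]) cube([72, 72, 691]);
translate([180, 314, 606]) cube([552, 72, 85]);
translate([180, 681, 606]) cube([552, 72, 85]);
translate([108, 386, 606]) cube([72, 295, 85]);
translate([732, 386, 606]) cube([72, 295, 85]);


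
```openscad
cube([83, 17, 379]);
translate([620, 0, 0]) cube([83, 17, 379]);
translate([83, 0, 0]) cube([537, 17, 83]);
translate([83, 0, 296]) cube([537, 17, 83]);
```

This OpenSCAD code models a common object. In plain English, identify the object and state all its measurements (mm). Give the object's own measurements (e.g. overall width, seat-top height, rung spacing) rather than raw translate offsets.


A rectangular picture frame lying in the x–z plane (depth along y). The opening is 537 mm wide (x) by 213 mm tall (z), surrounded by a border 83 mm wide on all four sides. The frame is 17 mm deep and is made of two full-height vertical stiles with two horizontal rails fitted between them.


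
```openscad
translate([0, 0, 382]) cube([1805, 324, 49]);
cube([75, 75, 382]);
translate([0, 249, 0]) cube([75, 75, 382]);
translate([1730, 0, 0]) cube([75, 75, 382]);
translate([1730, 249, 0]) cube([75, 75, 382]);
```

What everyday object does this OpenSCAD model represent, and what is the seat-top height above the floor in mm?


A bench. The seat-top height is 431 mm.

A long slab on four corner posts — a bench. The slab sits at z = 382 with thickness 49, so the top is 382 + 49 = 431 mm.


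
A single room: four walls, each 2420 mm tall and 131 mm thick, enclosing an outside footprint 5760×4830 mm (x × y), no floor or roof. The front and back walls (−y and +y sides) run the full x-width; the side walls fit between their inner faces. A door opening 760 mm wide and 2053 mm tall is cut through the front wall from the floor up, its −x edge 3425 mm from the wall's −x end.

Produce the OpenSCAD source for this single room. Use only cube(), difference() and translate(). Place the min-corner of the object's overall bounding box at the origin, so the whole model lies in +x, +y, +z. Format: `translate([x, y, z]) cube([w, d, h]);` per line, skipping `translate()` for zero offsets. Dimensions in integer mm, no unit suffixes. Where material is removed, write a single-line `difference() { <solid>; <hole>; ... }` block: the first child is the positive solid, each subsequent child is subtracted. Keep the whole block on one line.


difference() { cube([5760, 131, 2420]); translate([3425, 0, 0]) cube([760, 131, 2053]); }
translate([0, 4699, 0]) cube([5760, 131, 2420]);
translate([0, 131, 0]) cube([131, 4568, 2420]);
translate([5629, 131, 0]) cube([131, 4568, 2420]);


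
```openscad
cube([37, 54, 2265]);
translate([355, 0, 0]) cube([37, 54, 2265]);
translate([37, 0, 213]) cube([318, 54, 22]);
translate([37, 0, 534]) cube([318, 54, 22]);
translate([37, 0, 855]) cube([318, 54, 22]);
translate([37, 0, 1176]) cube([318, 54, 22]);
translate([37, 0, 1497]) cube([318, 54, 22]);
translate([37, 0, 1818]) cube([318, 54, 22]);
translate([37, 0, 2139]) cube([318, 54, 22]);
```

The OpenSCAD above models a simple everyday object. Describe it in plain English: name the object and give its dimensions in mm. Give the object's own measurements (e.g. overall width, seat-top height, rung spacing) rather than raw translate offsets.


A straight ladder. Two 37×54 mm vertical rails, 2265 mm tall, stand 392 mm apart (outside-to-outside) with their front faces coplanar on the −y side. 7 rungs, each 54 mm deep and 22 mm tall, span between the inner faces of the rails, front faces flush with the rails. The lowest rung's underside is at z = 213 mm and rungs are spaced 321 mm apart (underside to underside).


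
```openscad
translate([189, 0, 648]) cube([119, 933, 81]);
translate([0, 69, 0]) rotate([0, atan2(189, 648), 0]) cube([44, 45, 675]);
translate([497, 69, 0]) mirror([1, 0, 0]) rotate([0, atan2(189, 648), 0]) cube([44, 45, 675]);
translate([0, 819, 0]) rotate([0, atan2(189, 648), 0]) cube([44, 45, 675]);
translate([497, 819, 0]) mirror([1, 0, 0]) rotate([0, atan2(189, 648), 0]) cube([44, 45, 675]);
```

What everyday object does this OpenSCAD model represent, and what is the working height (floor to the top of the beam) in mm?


A sawhorse. The overall height is 729 mm.

A beam across two mirrored pairs of raked legs — a sawhorse. The beam's underside is at z = 648 (matching the legs' vertical rise in atan2(189, 648)) and the beam is 81 mm tall, so its top is at 648 + 81 = 729 mm. The raked legs top out at the beam's underside, so that is the highest point.


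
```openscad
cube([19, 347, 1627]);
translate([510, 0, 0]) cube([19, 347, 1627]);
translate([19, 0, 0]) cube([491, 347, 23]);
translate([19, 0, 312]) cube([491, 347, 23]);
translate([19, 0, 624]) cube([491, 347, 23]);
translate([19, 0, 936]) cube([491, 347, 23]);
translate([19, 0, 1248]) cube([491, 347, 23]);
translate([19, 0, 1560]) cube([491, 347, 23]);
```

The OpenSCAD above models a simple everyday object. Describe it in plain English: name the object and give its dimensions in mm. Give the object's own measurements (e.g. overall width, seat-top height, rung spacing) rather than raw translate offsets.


An open bookshelf. Two side panels, each 19 mm thick, 347 mm deep and 1627 mm tall, stand 529 mm apart (outside-to-outside). Between them sit 6 shelves, each 23 mm thick and 347 mm deep, spanning the full gap between the sides. The bottom shelf rests on the floor (its underside at z = 0) and the clear gap between one shelf's top and the next shelf's underside is 289 mm.


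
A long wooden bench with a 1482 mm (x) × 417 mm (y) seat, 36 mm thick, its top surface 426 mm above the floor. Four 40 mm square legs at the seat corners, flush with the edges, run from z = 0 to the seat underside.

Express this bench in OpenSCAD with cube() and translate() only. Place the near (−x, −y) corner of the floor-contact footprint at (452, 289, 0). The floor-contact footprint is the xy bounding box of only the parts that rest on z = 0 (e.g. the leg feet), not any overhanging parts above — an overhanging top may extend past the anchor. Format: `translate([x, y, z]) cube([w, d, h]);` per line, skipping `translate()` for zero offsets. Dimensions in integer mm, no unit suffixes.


translate([452, 289, 390]) cube([1482, 417, 36]);
translate([452, 289, 0]) cube([40, 40, 390]);
translate([452, 666, 0]) cube([40, 40, 390]);
translate([1894, 289, 0]) cube([40, 40, 390]);
translate([1894, 666, 0]) cube([40, 40, 390]);


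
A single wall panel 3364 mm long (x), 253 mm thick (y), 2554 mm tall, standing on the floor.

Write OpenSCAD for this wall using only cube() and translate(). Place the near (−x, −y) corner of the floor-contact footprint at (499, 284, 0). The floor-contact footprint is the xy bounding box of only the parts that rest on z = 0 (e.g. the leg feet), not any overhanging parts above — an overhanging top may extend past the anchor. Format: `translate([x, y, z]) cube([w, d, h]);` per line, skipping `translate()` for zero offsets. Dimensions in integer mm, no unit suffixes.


translate([499, 284, 0]) cube([3364, 253, 2554]);


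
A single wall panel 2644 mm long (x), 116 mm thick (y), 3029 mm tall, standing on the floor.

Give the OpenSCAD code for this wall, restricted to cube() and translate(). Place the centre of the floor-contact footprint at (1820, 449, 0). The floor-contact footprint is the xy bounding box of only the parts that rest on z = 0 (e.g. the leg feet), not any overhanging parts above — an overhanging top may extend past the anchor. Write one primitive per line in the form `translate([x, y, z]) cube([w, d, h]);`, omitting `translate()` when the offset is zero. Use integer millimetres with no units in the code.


translate([498, 391, 0]) cube([2644, 116, 3029]);


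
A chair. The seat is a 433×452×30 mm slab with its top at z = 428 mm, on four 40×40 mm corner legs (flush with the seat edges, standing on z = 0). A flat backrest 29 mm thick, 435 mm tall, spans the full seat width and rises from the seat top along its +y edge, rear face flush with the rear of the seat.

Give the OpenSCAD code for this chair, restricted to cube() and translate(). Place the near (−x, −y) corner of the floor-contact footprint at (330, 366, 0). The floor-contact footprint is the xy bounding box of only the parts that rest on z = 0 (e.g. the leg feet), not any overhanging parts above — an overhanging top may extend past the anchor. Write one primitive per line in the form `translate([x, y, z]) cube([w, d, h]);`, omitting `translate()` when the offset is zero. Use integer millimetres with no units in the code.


translate([330, 366, 398]) cube([433, 452, 30]);
translate([330, 366, 0]) cube([40, 40, 398]);
translate([723, 366, 0]) cube([40, 40, 398]);
translate([330, 778, 0]) cube([40, 40, 398]);
translate([723, 778, 0]) cube([40, 40, 398]);
translate([330, 789, 428]) cube([433, 29, 435]);


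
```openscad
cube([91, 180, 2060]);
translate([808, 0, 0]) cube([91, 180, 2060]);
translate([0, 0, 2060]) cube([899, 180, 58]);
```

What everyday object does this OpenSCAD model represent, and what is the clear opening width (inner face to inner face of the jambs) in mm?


A door frame. The clear opening width is 717 mm.

Two 2060 mm tall posts with a header on top — a door frame. The left jamb is 91 mm wide at x = 0; the right jamb starts at x = 808. The clear opening is 808 − 91 = 717 mm.


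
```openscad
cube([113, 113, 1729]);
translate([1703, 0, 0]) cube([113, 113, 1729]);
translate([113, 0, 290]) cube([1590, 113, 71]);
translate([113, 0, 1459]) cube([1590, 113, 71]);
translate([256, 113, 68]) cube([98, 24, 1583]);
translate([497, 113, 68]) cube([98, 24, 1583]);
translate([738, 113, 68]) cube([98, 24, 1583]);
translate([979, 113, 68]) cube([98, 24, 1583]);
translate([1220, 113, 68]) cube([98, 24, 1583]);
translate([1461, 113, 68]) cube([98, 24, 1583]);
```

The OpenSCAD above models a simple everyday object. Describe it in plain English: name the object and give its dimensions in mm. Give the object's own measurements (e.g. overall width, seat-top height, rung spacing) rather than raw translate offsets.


A fence section. Two 113×113 mm posts, 1729 mm tall, stand on the floor with a clear span of 1590 mm between their inner faces. Two horizontal rails of 113×71 mm section span the gap between the posts with their undersides at z = 290 mm and z = 1459 mm, flush with the posts' −y face. 6 pickets, each 98 mm wide, 24 mm thick and 1583 mm tall, are fixed to the +y face of the rails with their bottoms at z = 68 mm, spaced across the span with a 143 mm gap after the −x post and between neighbouring pickets, with 144 mm left before the +x post.


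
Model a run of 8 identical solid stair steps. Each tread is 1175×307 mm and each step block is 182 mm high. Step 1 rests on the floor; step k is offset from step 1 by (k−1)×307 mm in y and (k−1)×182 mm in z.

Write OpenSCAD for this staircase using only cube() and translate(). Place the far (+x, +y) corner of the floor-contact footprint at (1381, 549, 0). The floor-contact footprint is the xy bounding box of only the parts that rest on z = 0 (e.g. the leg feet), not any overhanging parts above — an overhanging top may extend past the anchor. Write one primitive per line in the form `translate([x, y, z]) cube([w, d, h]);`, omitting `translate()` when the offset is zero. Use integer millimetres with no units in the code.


translate([206, 242, 0]) cube([1175, 307, 182]);
translate([206, 549, 182]) cube([1175, 307, 182]);
translate([206, 856, 364]) cube([1175, 307, 182]);
translate([206, 1163, 546]) cube([1175, 307, 182]);
translate([206, 1470, 728]) cube([1175, 307, 182]);
translate([206, 1777, 910]) cube([1175, 307, 182]);
translate([206, 2084, 1092]) cube([1175, 307, 182]);
translate([206, 2391, 1274]) cube([1175, 307, 182]);


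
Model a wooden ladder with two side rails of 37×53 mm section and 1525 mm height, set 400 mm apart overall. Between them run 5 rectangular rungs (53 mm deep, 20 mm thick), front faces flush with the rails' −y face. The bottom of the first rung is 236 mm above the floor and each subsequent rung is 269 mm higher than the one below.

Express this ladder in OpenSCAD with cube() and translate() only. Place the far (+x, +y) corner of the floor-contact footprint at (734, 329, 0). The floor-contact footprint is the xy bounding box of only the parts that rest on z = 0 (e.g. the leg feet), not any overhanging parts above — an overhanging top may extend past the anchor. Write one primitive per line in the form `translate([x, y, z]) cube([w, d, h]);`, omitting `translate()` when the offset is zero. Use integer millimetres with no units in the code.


translate([334, 276, 0]) cube([37, 53, 1525]);
translate([697, 276, 0]) cube([37, 53, 1525]);
translate([371, 276, 236]) cube([326, 53, 20]);
translate([371, 276, 505]) cube([326, 53, 20]);
translate([371, 276, 774]) cube([326, 53, 20]);
translate([371, 276, 1043]) cube([326, 53, 20]);
translate([371, 276, 1312]) cube([326, 53, 20]);


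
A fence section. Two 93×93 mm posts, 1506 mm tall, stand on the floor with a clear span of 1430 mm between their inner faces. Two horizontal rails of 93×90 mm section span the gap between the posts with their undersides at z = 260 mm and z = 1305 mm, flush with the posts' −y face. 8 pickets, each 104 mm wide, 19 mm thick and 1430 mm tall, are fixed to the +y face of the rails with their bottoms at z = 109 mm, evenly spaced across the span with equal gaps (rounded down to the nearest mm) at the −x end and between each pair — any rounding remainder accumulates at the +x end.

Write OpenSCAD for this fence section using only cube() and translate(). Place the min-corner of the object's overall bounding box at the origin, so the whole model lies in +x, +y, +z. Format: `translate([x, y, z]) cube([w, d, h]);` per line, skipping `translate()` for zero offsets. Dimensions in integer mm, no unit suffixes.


cube([93, 93, 1506]);
translate([1523, 0, 0]) cube([93, 93, 1506]);
translate([93, 0, 260]) cube([1430, 93, 90]);
translate([93, 0, 1305]) cube([1430, 93, 90]);
translate([159, 93, 109]) cube([104, 19, 1430]);
translate([329, 93, 109]) cube([104, 19, 1430]);
translate([499, 93, 109]) cube([104, 19, 1430]);
translate([669, 93, 109]) cube([104, 19, 1430]);
translate([839, 93, 109]) cube([104, 19, 1430]);
translate([1009, 93, 109]) cube([104, 19, 1430]);
translate([1179, 93, 109]) cube([104, 19, 1430]);
translate([1349, 93, 109]) cube([104, 19, 1430]);


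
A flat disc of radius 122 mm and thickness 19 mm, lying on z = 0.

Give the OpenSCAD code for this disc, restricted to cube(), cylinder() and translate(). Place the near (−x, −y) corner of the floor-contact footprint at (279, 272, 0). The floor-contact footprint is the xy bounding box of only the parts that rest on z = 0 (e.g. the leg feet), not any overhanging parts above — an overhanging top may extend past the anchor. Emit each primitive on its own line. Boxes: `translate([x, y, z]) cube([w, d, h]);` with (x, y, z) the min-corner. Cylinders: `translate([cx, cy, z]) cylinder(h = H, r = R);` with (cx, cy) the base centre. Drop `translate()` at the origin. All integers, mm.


translate([401, 394, 0]) cylinder(h = 19, r = 122);


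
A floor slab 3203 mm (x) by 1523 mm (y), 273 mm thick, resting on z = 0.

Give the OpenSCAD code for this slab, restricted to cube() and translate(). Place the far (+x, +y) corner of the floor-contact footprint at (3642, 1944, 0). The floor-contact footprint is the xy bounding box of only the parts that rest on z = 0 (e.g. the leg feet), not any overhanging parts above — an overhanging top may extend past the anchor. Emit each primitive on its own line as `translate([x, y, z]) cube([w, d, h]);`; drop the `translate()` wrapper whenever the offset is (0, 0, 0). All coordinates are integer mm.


translate([439, 421, 0]) cube([3203, 1523, 273]);


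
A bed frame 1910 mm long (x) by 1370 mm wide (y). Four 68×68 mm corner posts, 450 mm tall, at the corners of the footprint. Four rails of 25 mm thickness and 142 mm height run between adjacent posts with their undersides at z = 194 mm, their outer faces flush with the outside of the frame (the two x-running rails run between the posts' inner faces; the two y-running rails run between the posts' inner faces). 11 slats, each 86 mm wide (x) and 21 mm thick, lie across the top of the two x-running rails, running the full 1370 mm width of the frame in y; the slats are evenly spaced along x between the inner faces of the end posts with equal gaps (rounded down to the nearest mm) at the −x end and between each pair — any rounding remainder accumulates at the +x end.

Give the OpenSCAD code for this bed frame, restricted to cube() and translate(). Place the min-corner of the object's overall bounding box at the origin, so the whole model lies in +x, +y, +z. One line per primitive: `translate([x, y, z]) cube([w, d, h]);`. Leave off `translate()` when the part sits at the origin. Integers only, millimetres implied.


cube([68, 68, 450]);
translate([0, 1302, 0]) cube([68, 68, 450]);
translate([1842, 0, 0]) cube([68, 68, 450]);
translate([1842, 1302, 0]) cube([68, 68, 450]);
translate([68, 0, 194]) cube([1774, 25, 142]);
translate([68, 1345, 194]) cube([1774, 25, 142]);
translate([0, 68, 194]) cube([25, 1234, 142]);
translate([1885, 68, 194]) cube([25, 1234, 142]);
translate([137, 0, 336]) cube([86, 1370, 21]);
translate([292, 0, 336]) cube([86, 1370, 21]);
translate([447, 0, 336]) cube([86, 1370, 21]);
translate([602, 0, 336]) cube([86, 1370, 21]);
translate([757, 0, 336]) cube([86, 1370, 21]);
translate([912, 0, 336]) cube([86, 1370, 21]);
translate([1067, 0, 336]) cube([86, 1370, 21]);
translate([1222, 0, 336]) cube([86, 1370, 21]);
translate([1377, 0, 336]) cube([86, 1370, 21]);
translate([1532, 0, 336]) cube([86, 1370, 21]);
translate([1687, 0, 336]) cube([86, 1370, 21]);


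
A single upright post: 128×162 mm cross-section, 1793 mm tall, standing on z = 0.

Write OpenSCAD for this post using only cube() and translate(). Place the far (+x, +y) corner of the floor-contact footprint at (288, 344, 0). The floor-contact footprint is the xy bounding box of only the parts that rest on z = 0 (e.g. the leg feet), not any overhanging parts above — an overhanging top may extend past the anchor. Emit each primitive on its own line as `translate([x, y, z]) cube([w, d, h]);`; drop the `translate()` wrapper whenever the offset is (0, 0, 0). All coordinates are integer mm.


translate([160, 182, 0]) cube([128, 162, 1793]);


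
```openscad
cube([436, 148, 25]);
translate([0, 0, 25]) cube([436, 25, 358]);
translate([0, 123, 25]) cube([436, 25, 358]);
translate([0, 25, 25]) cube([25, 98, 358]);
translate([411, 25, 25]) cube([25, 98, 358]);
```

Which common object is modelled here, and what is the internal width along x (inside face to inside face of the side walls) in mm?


An open box. The internal width is 386 mm.

A 436×148 base slab with four walls standing on it — an open box. The base is 436 mm wide and the walls are 25 mm thick, so the internal width is 436 − 2 × 25 = 386 mm.


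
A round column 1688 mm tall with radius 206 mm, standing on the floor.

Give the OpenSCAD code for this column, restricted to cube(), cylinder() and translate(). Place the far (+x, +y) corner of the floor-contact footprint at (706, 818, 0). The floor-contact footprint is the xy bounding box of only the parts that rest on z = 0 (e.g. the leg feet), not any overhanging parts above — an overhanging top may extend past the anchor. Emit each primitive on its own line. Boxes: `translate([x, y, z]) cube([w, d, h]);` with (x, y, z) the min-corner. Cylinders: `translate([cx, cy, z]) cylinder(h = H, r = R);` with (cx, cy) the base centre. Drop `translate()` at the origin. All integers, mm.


translate([500, 612, 0]) cylinder(h = 1688, r = 206);


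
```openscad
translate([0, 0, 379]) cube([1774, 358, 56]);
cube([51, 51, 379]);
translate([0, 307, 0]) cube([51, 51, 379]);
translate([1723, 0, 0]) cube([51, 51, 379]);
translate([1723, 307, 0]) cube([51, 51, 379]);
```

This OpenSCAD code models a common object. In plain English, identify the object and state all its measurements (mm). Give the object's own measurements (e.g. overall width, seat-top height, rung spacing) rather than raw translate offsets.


A long wooden bench with a 1774 mm (x) × 358 mm (y) seat, 56 mm thick, its top surface 435 mm above the floor. Four 51 mm square legs at the seat corners, flush with the edges, run from z = 0 to the seat underside.


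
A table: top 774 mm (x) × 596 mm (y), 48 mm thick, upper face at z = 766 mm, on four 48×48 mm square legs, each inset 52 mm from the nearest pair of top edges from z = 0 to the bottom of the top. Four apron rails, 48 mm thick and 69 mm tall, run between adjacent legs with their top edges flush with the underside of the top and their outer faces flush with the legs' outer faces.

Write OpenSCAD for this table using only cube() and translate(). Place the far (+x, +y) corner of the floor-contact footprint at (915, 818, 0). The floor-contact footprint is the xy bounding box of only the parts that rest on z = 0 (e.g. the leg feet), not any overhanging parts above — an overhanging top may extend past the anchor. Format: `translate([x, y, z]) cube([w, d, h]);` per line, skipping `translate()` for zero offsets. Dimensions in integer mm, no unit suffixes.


translate([193, 274, 718]) cube([774, 596, 48]);
translate([245, 326, 0]) cube([48, 48, 718]);
translate([867, 326, 0]) cube([48, 48, 718]);
translate([245, 770, 0]) cube([48, 48, 718]);
translate([867, 770, 0]) cube([48, 48, 718]);
translate([293, 326, 649]) cube([574, 48, 69]);
translate([293, 770, 649]) cube([574, 48, 69]);
translate([245, 374, 649]) cube([48, 396, 69]);
translate([867, 374, 649]) cube([48, 396, 69]);


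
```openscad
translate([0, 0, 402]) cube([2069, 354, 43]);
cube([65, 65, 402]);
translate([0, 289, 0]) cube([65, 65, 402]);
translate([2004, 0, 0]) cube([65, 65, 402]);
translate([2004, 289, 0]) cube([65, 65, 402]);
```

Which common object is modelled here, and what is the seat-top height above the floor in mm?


A bench. The seat-top height is 445 mm.

A long slab on four corner posts — a bench. The slab sits at z = 402 with thickness 43, so the top is 402 + 43 = 445 mm.


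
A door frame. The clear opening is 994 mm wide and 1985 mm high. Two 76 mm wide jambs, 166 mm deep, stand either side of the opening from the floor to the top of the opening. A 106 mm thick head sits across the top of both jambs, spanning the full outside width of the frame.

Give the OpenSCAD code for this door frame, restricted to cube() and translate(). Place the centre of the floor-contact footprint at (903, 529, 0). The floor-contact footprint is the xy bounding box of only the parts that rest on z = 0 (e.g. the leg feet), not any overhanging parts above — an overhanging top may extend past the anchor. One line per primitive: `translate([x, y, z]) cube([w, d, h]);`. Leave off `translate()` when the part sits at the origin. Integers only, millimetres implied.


translate([330, 446, 0]) cube([76, 166, 1985]);
translate([1400, 446, 0]) cube([76, 166, 1985]);
translate([330, 446, 1985]) cube([1146, 166, 106]);


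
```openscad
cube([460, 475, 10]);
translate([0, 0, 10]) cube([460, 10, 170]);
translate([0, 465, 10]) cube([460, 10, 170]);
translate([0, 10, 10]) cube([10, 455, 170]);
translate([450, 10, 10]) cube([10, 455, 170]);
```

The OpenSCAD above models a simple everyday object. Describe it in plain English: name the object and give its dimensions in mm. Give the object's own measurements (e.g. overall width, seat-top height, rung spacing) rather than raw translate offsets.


An open-topped rectangular box: outside dimensions 460×475×180 mm, with a uniform wall and base thickness of 10 mm. The base is a full 460×475 slab on the floor; four walls sit on top of the base. The front and back walls (the −y and +y sides) span the full width; the two side walls fit between them.


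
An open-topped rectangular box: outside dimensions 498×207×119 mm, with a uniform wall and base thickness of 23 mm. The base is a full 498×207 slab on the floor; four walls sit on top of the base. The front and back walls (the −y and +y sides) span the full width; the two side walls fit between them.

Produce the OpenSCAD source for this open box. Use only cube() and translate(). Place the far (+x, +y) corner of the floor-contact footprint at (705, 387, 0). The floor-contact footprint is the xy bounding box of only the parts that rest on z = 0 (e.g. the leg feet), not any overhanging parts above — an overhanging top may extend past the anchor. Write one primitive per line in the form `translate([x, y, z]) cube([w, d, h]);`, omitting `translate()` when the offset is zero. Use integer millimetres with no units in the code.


translate([207, 180, 0]) cube([498, 207, 23]);
translate([207, 180, 23]) cube([498, 23, 96]);
translate([207, 364, 23]) cube([498, 23, 96]);
translate([207, 203, 23]) cube([23, 161, 96]);
translate([682, 203, 23]) cube([23, 161, 96]);


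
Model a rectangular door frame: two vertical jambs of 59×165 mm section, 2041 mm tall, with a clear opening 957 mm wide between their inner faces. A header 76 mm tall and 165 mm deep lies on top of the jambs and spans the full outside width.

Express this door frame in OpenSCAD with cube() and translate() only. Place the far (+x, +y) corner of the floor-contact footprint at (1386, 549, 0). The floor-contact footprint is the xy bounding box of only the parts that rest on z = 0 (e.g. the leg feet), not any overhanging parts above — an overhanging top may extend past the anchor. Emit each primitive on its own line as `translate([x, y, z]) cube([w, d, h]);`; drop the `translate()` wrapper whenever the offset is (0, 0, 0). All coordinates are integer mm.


translate([311, 384, 0]) cube([59, 165, 2041]);
translate([1327, 384, 0]) cube([59, 165, 2041]);
translate([311, 384, 2041]) cube([1075, 165, 76]);


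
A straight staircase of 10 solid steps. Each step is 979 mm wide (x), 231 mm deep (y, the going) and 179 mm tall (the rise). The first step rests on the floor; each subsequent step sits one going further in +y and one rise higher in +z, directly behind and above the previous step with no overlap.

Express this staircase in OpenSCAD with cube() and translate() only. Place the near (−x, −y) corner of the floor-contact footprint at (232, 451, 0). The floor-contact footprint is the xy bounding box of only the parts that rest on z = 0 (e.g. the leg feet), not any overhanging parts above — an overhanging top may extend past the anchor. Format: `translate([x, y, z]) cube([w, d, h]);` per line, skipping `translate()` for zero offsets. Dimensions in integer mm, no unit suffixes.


translate([232, 451, 0]) cube([979, 231, 179]);
translate([232, 682, 179]) cube([979, 231, 179]);
translate([232, 913, 358]) cube([979, 231, 179]);
translate([232, 1144, 537]) cube([979, 231, 179]);
translate([232, 1375, 716]) cube([979, 231, 179]);
translate([232, 1606, 895]) cube([979, 231, 179]);
translate([232, 1837, 1074]) cube([979, 231, 179]);
translate([232, 2068, 1253]) cube([979, 231, 179]);
translate([232, 2299, 1432]) cube([979, 231, 179]);
translate([232, 2530, 1611]) cube([979, 231, 179]);
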